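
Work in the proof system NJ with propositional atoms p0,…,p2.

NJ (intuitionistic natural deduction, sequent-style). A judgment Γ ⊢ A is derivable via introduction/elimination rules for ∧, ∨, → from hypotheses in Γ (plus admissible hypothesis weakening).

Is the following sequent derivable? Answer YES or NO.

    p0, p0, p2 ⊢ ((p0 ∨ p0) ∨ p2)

Proof tree:
[Wk] p0, p0, p2 ⊢ ((p0 ∨ p0) ∨ p2)
  [Wk] p0, p0 ⊢ ((p0 ∨ p0) ∨ p2)
    [∨I₁] p0 ⊢ ((p0 ∨ p0) ∨ p2)
      [∨I₂] p0 ⊢ (p0 ∨ p0)
        [Ax] p0 ⊢ p0

Result: YES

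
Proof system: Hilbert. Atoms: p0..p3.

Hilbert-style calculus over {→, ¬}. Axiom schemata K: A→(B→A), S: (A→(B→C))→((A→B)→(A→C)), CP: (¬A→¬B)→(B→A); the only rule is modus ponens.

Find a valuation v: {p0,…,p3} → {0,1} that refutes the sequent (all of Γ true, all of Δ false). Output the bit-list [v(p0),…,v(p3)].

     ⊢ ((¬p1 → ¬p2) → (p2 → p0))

Search for a countermodel by truth-table:
  v=0000: Γ:[] Δ:[((¬p1 → ¬p2) → (p2 → p0))=T] refutes=False
  v=0001: Γ:[] Δ:[((¬p1 → ¬p2) → (p2 → p0))=T] refutes=False
  v=0010: Γ:[] Δ:[((¬p1 → ¬p2) → (p2 → p0))=T] refutes=False
  v=0011: Γ:[] Δ:[((¬p1 → ¬p2) → (p2 → p0))=T] refutes=False
  v=0100: Γ:[] Δ:[((¬p1 → ¬p2) → (p2 → p0))=T] refutes=False
  v=0101: Γ:[] Δ:[((¬p1 → ¬p2) → (p2 → p0))=T] refutes=False
  v=0110: Γ:[] Δ:[((¬p1 → ¬p2) → (p2 → p0))=F] refutes=True  ← countermodel

Result: [0, 1, 1, 0]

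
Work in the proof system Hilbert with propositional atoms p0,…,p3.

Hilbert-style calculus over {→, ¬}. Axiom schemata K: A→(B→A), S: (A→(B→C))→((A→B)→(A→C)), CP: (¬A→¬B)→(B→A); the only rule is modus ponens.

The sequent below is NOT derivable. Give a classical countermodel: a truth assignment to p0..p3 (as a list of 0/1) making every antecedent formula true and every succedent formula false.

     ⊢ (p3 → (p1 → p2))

Search for a countermodel by truth-table:
  v=0000: Γ:[] Δ:[(p3 → (p1 → p2))=T] refutes=False
  v=0001: Γ:[] Δ:[(p3 → (p1 → p2))=T] refutes=False
  v=0010: Γ:[] Δ:[(p3 → (p1 → p2))=T] refutes=False
  v=0011: Γ:[] Δ:[(p3 → (p1 → p2))=T] refutes=False
  v=0100: Γ:[] Δ:[(p3 → (p1 → p2))=T] refutes=False
  v=0101: Γ:[] Δ:[(p3 → (p1 → p2))=F] refutes=True  ← countermodel

Result: [0, 1, 0, 1]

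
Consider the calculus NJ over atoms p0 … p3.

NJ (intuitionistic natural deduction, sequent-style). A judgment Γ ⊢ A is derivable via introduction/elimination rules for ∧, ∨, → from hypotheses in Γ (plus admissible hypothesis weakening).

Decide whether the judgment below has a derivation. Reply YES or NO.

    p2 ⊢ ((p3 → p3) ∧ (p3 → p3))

Derivation (root first):
[Wk] p2 ⊢ ((p3 → p3) ∧ (p3 → p3))
  [∧I]  ⊢ ((p3 → p3) ∧ (p3 → p3))
    [→I]  ⊢ (p3 → p3)
      [Ax] p3 ⊢ p3
    [→I]  ⊢ (p3 → p3)
      [Ax] p3 ⊢ p3

Result: YES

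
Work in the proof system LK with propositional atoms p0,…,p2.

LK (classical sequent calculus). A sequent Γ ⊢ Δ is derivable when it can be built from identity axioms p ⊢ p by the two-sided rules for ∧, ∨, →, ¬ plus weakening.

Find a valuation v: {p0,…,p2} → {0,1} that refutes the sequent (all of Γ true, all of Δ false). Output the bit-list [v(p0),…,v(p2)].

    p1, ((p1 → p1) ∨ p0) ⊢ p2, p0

Enumerate valuations to refute Γ ⊢ Δ:
  v=000: Γ:[p1=F, ((p1 → p1) ∨ p0)=T] Δ:[p2=F, p0=F] refutes=False
  v=001: Γ:[p1=F, ((p1 → p1) ∨ p0)=T] Δ:[p2=T, p0=F] refutes=False
  v=010: Γ:[p1=T, ((p1 → p1) ∨ p0)=T] Δ:[p2=F, p0=F] refutes=True  ← countermodel

Result: [0, 1, 0]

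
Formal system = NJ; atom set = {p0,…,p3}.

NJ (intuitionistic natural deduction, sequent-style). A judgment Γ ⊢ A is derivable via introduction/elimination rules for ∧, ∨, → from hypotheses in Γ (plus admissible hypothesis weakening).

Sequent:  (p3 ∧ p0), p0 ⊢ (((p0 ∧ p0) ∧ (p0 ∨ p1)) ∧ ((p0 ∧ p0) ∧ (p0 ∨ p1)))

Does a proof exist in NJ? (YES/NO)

Derivation trace:
[∧I] (p3 ∧ p0), p0 ⊢ (((p0 ∧ p0) ∧ (p0 ∨ p1)) ∧ ((p0 ∧ p0) ∧ (p0 ∨ p1)))
  [∧I] (p3 ∧ p0), p0 ⊢ ((p0 ∧ p0) ∧ (p0 ∨ p1))
    [∧I] p0 ⊢ (p0 ∧ p0)
      [Ax] p0 ⊢ p0
      [Ax] p0 ⊢ p0
    [Wk] p0, (p3 ∧ p0) ⊢ (p0 ∨ p1)
      [∨I₁] p0 ⊢ (p0 ∨ p1)
        [Ax] p0 ⊢ p0
  [∧I] (p3 ∧ p0), p0 ⊢ ((p0 ∧ p0) ∧ (p0 ∨ p1))
    [∧I] p0 ⊢ (p0 ∧ p0)
      [Ax] p0 ⊢ p0
      [Ax] p0 ⊢ p0
    [Wk] p0, (p3 ∧ p0) ⊢ (p0 ∨ p1)
      [∨I₁] p0 ⊢ (p0 ∨ p1)
        [Ax] p0 ⊢ p0

Result: YES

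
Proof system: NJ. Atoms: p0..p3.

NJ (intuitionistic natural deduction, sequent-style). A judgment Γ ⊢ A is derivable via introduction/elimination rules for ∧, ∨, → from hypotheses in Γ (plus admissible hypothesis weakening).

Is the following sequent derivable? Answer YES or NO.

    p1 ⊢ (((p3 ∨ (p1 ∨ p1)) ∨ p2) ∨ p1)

Proof tree:
[∨I₁] p1 ⊢ (((p3 ∨ (p1 ∨ p1)) ∨ p2) ∨ p1)
  [∨I₁] p1 ⊢ ((p3 ∨ (p1 ∨ p1)) ∨ p2)
    [∨I₂] p1 ⊢ (p3 ∨ (p1 ∨ p1))
      [∨I₂] p1 ⊢ (p1 ∨ p1)
        [Ax] p1 ⊢ p1

Result: YES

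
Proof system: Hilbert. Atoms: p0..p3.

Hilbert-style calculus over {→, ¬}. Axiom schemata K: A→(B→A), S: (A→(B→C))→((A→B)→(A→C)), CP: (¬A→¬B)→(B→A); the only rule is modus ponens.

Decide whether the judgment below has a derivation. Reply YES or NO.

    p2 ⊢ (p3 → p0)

Truth-table refutation:
  v=0000: Γ:[p2=F] Δ:[(p3 → p0)=T] refutes=False
  v=0001: Γ:[p2=F] Δ:[(p3 → p0)=F] refutes=False
  v=0010: Γ:[p2=T] Δ:[(p3 → p0)=T] refutes=False
  v=0011: Γ:[p2=T] Δ:[(p3 → p0)=F] refutes=True  ← countermodel

Result: NO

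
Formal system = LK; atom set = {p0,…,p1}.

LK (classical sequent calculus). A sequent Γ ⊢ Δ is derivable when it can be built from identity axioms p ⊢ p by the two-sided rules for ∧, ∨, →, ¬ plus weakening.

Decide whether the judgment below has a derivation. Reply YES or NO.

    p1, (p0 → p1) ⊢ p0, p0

Enumerate valuations to refute Γ ⊢ Δ:
  v=00: Γ:[p1=F, (p0 → p1)=T] Δ:[p0=F, p0=F] refutes=False
  v=01: Γ:[p1=T, (p0 → p1)=T] Δ:[p0=F, p0=F] refutes=True  ← countermodel

Result: NO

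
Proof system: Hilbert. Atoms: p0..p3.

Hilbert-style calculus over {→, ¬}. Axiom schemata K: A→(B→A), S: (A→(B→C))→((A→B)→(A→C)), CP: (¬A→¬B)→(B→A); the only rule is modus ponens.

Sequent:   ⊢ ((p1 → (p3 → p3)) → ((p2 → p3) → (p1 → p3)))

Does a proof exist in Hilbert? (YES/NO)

Enumerate valuations to refute Γ ⊢ Δ:
  v=0000: Γ:[] Δ:[((p1 → (p3 → p3)) → ((p2 → p3) → (p1 → p3)))=T] refutes=False
  v=0001: Γ:[] Δ:[((p1 → (p3 → p3)) → ((p2 → p3) → (p1 → p3)))=T] refutes=False
  v=0010: Γ:[] Δ:[((p1 → (p3 → p3)) → ((p2 → p3) → (p1 → p3)))=T] refutes=False
  v=0011: Γ:[] Δ:[((p1 → (p3 → p3)) → ((p2 → p3) → (p1 → p3)))=T] refutes=False
  v=0100: Γ:[] Δ:[((p1 → (p3 → p3)) → ((p2 → p3) → (p1 → p3)))=F] refutes=True  ← countermodel

Result: NO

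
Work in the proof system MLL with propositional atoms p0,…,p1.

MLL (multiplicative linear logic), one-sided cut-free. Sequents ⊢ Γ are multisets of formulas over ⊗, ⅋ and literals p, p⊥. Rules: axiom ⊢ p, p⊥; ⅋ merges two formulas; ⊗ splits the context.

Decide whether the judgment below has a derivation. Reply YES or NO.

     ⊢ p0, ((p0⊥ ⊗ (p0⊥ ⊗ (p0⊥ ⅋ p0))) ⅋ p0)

Proof tree:
[⅋]  ⊢ p0, ((p0⊥ ⊗ (p0⊥ ⊗ (p0⊥ ⅋ p0))) ⅋ p0)
  [⊗]  ⊢ p0, p0, (p0⊥ ⊗ (p0⊥ ⊗ (p0⊥ ⅋ p0)))
    [Ax]  ⊢ p0, p0⊥
    [⊗]  ⊢ p0, (p0⊥ ⊗ (p0⊥ ⅋ p0))
      [Ax]  ⊢ p0, p0⊥
      [⅋]  ⊢ (p0⊥ ⅋ p0)
        [Ax]  ⊢ p0, p0⊥

Result: YES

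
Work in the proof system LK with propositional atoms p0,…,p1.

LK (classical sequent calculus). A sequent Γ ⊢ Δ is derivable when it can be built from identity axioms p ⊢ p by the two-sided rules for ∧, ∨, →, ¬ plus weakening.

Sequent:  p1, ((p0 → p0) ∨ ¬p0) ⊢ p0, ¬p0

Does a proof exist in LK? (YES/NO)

Derivation trace:
[¬R] p1, ((p0 → p0) ∨ ¬p0) ⊢ p0, ¬p0
  [∨L] p1, p0, ((p0 → p0) ∨ ¬p0) ⊢ p0
    [→L] p1, p0, (p0 → p0) ⊢ p0
      [WL] p0, p1 ⊢ p0
        [Ax] p0 ⊢ p0
      [Ax] p0 ⊢ p0
    [¬L] p0, p1, ¬p0 ⊢ 
      [WL] p0, p1 ⊢ p0
        [Ax] p0 ⊢ p0

Result: YES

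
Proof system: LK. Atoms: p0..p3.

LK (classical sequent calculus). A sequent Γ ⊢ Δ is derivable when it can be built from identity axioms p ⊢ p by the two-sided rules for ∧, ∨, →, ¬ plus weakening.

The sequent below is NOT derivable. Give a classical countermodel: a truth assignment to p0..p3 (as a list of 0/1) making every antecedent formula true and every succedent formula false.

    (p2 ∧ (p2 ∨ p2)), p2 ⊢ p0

Enumerate valuations to refute Γ ⊢ Δ:
  v=0000: Γ:[(p2 ∧ (p2 ∨ p2))=F, p2=F] Δ:[p0=F] refutes=False
  v=0001: Γ:[(p2 ∧ (p2 ∨ p2))=F, p2=F] Δ:[p0=F] refutes=False
  v=0010: Γ:[(p2 ∧ (p2 ∨ p2))=T, p2=T] Δ:[p0=F] refutes=True  ← countermodel

Result: [0, 0, 1, 0]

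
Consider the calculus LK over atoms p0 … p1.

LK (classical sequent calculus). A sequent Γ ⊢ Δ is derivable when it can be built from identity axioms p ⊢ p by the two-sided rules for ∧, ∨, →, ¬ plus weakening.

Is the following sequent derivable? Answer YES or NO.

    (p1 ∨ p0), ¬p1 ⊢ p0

Derivation trace:
[¬L] (p1 ∨ p0), ¬p1 ⊢ p0
  [∨L] (p1 ∨ p0) ⊢ p1, p0
    [Ax] p1 ⊢ p1
    [Ax] p0 ⊢ p0

Result: YES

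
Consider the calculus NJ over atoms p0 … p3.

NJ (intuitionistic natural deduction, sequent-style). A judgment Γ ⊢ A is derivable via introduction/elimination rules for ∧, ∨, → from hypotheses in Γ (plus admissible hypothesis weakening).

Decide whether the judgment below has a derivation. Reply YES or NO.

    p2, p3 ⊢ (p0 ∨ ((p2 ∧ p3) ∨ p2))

Derivation (root first):
[∨I₂] p2, p3 ⊢ (p0 ∨ ((p2 ∧ p3) ∨ p2))
  [∨I₁] p2, p3 ⊢ ((p2 ∧ p3) ∨ p2)
    [∧I] p2, p3 ⊢ (p2 ∧ p3)
      [Ax] p2 ⊢ p2
      [Ax] p3 ⊢ p3

Result: YES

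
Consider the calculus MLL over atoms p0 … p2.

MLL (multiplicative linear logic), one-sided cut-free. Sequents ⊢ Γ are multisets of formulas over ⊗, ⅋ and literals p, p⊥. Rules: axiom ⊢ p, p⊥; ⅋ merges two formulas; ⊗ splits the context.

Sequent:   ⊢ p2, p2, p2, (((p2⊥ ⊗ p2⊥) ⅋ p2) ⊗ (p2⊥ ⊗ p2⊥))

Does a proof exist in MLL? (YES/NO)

Derivation trace:
[⊗]  ⊢ p2, p2, p2, (((p2⊥ ⊗ p2⊥) ⅋ p2) ⊗ (p2⊥ ⊗ p2⊥))
  [⅋]  ⊢ p2, ((p2⊥ ⊗ p2⊥) ⅋ p2)
    [⊗]  ⊢ p2, p2, (p2⊥ ⊗ p2⊥)
      [Ax]  ⊢ p2, p2⊥
      [Ax]  ⊢ p2, p2⊥
  [⊗]  ⊢ p2, p2, (p2⊥ ⊗ p2⊥)
    [Ax]  ⊢ p2, p2⊥
    [Ax]  ⊢ p2, p2⊥

Result: YES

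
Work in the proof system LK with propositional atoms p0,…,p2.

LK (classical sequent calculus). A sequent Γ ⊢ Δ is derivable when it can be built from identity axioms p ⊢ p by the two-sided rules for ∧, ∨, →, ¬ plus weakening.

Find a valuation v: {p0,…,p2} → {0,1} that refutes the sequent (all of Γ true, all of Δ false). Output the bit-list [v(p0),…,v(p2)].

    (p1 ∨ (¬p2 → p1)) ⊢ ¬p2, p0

Search for a countermodel by truth-table:
  v=000: Γ:[(p1 ∨ (¬p2 → p1))=F] Δ:[¬p2=T, p0=F] refutes=False
  v=001: Γ:[(p1 ∨ (¬p2 → p1))=T] Δ:[¬p2=F, p0=F] refutes=True  ← countermodel

Result: [0, 0, 1]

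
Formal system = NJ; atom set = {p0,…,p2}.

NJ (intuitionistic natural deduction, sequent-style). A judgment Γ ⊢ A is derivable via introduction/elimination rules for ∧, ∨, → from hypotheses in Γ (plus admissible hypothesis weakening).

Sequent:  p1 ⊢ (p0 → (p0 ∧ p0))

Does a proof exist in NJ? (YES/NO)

Proof tree:
[→I] p1 ⊢ (p0 → (p0 ∧ p0))
  [∧I] p1, p0 ⊢ (p0 ∧ p0)
    [Wk] p0, p1 ⊢ p0
      [Ax] p0 ⊢ p0
    [Ax] p0 ⊢ p0

Result: YES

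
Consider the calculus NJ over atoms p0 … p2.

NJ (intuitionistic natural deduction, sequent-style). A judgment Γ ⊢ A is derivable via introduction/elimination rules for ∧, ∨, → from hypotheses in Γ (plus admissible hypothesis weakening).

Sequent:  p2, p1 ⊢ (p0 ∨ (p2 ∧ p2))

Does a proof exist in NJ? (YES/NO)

Derivation (root first):
[Wk] p2, p1 ⊢ (p0 ∨ (p2 ∧ p2))
  [∨I₂] p2 ⊢ (p0 ∨ (p2 ∧ p2))
    [∧I] p2 ⊢ (p2 ∧ p2)
      [Ax] p2 ⊢ p2
      [Ax] p2 ⊢ p2

Result: YES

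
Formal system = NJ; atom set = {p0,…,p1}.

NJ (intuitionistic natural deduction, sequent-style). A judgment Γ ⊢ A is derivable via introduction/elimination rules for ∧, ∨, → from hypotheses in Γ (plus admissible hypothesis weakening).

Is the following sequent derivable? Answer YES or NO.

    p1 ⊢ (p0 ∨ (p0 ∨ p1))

Proof tree:
[∨I₂] p1 ⊢ (p0 ∨ (p0 ∨ p1))
  [∨I₂] p1 ⊢ (p0 ∨ p1)
    [Ax] p1 ⊢ p1

Result: YES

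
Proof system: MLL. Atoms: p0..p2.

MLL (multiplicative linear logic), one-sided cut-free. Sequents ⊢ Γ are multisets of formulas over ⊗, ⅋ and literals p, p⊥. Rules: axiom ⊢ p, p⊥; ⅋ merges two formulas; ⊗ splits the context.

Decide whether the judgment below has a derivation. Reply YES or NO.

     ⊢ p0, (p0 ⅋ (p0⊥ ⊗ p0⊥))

Proof tree:
[⅋]  ⊢ p0, (p0 ⅋ (p0⊥ ⊗ p0⊥))
  [⊗]  ⊢ p0, p0, (p0⊥ ⊗ p0⊥)
    [Ax]  ⊢ p0, p0⊥
    [Ax]  ⊢ p0, p0⊥

Result: YES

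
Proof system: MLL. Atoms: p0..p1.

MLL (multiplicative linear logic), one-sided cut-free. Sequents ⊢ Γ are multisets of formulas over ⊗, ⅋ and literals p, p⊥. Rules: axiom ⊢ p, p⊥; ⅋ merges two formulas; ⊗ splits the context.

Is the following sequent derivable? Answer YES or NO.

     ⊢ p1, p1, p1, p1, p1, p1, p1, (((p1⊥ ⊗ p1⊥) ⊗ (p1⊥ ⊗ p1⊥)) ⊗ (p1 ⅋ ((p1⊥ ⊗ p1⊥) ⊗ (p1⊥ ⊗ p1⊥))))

Proof tree:
[⊗]  ⊢ p1, p1, p1, p1, p1, p1, p1, (((p1⊥ ⊗ p1⊥) ⊗ (p1⊥ ⊗ p1⊥)) ⊗ (p1 ⅋ ((p1⊥ ⊗ p1⊥) ⊗ (p1⊥ ⊗ p1⊥))))
  [⊗]  ⊢ p1, p1, p1, p1, ((p1⊥ ⊗ p1⊥) ⊗ (p1⊥ ⊗ p1⊥))
    [⊗]  ⊢ p1, p1, (p1⊥ ⊗ p1⊥)
      [Ax]  ⊢ p1, p1⊥
      [Ax]  ⊢ p1, p1⊥
    [⊗]  ⊢ p1, p1, (p1⊥ ⊗ p1⊥)
      [Ax]  ⊢ p1, p1⊥
      [Ax]  ⊢ p1, p1⊥
  [⅋]  ⊢ p1, p1, p1, (p1 ⅋ ((p1⊥ ⊗ p1⊥) ⊗ (p1⊥ ⊗ p1⊥)))
    [⊗]  ⊢ p1, p1, p1, p1, ((p1⊥ ⊗ p1⊥) ⊗ (p1⊥ ⊗ p1⊥))
      [⊗]  ⊢ p1, p1, (p1⊥ ⊗ p1⊥)
        [Ax]  ⊢ p1, p1⊥
        [Ax]  ⊢ p1, p1⊥
      [⊗]  ⊢ p1, p1, (p1⊥ ⊗ p1⊥)
        [Ax]  ⊢ p1, p1⊥
        [Ax]  ⊢ p1, p1⊥

Result: YES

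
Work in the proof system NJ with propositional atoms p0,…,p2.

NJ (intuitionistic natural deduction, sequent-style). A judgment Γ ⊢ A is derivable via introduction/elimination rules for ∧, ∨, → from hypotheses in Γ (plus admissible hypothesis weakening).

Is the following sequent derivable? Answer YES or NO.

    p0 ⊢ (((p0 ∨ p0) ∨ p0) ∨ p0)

Proof tree:
[∨I₁] p0 ⊢ (((p0 ∨ p0) ∨ p0) ∨ p0)
  [∨I₁] p0 ⊢ ((p0 ∨ p0) ∨ p0)
    [∨I₁] p0 ⊢ (p0 ∨ p0)
      [Ax] p0 ⊢ p0

Result: YES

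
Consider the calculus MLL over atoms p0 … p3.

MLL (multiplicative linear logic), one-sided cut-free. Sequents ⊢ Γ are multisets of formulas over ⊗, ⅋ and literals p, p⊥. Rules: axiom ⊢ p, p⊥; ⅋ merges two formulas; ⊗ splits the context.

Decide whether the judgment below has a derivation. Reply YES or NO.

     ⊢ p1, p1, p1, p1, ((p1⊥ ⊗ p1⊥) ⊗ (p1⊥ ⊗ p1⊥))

Derivation (root first):
[⊗]  ⊢ p1, p1, p1, p1, ((p1⊥ ⊗ p1⊥) ⊗ (p1⊥ ⊗ p1⊥))
  [⊗]  ⊢ p1, p1, (p1⊥ ⊗ p1⊥)
    [Ax]  ⊢ p1, p1⊥
    [Ax]  ⊢ p1, p1⊥
  [⊗]  ⊢ p1, p1, (p1⊥ ⊗ p1⊥)
    [Ax]  ⊢ p1, p1⊥
    [Ax]  ⊢ p1, p1⊥

Result: YES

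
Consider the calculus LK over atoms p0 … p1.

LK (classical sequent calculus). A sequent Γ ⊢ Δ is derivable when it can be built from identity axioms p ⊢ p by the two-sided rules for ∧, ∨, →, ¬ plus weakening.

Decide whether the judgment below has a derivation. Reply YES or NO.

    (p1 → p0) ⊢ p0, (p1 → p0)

Derivation (root first):
[→R] (p1 → p0) ⊢ p0, (p1 → p0)
  [WR] p1, (p1 → p0) ⊢ p0, p0
    [→L] p1, (p1 → p0) ⊢ p0
      [Ax] p1 ⊢ p1
      [Ax] p0 ⊢ p0

Result: YES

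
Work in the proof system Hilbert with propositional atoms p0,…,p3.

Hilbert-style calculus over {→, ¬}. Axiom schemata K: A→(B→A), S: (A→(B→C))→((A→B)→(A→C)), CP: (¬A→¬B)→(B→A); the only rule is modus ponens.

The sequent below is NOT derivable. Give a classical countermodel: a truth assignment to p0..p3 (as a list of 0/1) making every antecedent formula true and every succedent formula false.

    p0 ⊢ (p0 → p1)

Enumerate valuations to refute Γ ⊢ Δ:
  v=0000: Γ:[p0=F] Δ:[(p0 → p1)=T] refutes=False
  v=0001: Γ:[p0=F] Δ:[(p0 → p1)=T] refutes=False
  v=0010: Γ:[p0=F] Δ:[(p0 → p1)=T] refutes=False
  v=0011: Γ:[p0=F] Δ:[(p0 → p1)=T] refutes=False
  v=0100: Γ:[p0=F] Δ:[(p0 → p1)=T] refutes=False
  v=0101: Γ:[p0=F] Δ:[(p0 → p1)=T] refutes=False
  v=0110: Γ:[p0=F] Δ:[(p0 → p1)=T] refutes=False
  v=0111: Γ:[p0=F] Δ:[(p0 → p1)=T] refutes=False
  v=1000: Γ:[p0=T] Δ:[(p0 → p1)=F] refutes=True  ← countermodel

Result: [1, 0, 0, 0]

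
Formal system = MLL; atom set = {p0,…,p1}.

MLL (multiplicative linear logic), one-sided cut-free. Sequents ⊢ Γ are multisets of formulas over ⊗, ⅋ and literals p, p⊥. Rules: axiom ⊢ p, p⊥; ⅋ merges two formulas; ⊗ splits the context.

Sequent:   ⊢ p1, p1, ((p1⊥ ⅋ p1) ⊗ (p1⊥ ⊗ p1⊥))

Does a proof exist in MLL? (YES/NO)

Derivation (root first):
[⊗]  ⊢ p1, p1, ((p1⊥ ⅋ p1) ⊗ (p1⊥ ⊗ p1⊥))
  [⅋]  ⊢ (p1⊥ ⅋ p1)
    [Ax]  ⊢ p1, p1⊥
  [⊗]  ⊢ p1, p1, (p1⊥ ⊗ p1⊥)
    [Ax]  ⊢ p1, p1⊥
    [Ax]  ⊢ p1, p1⊥

Result: YES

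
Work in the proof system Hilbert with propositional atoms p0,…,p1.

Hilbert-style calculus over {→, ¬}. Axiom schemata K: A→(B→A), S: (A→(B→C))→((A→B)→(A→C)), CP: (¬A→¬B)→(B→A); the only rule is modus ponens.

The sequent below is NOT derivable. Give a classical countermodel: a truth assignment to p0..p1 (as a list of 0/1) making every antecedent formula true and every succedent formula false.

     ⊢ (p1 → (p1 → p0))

Enumerate valuations to refute Γ ⊢ Δ:
  v=00: Γ:[] Δ:[(p1 → (p1 → p0))=T] refutes=False
  v=01: Γ:[] Δ:[(p1 → (p1 → p0))=F] refutes=True  ← countermodel

Result: [0, 1]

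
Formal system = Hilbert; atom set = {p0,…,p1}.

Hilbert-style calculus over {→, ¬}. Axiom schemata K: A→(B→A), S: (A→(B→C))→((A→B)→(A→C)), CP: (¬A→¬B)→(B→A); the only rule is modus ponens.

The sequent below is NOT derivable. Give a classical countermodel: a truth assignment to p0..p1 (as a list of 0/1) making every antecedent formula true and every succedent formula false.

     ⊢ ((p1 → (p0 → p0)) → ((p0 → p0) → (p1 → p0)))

Search for a countermodel by truth-table:
  v=00: Γ:[] Δ:[((p1 → (p0 → p0)) → ((p0 → p0) → (p1 → p0)))=T] refutes=False
  v=01: Γ:[] Δ:[((p1 → (p0 → p0)) → ((p0 → p0) → (p1 → p0)))=F] refutes=True  ← countermodel

Result: [0, 1]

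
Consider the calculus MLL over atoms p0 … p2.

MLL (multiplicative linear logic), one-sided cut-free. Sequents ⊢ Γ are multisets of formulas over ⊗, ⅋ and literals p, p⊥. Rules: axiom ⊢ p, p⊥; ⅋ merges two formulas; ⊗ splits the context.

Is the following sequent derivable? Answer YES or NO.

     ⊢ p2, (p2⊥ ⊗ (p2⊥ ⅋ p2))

Derivation (root first):
[⊗]  ⊢ p2, (p2⊥ ⊗ (p2⊥ ⅋ p2))
  [Ax]  ⊢ p2, p2⊥
  [⅋]  ⊢ (p2⊥ ⅋ p2)
    [Ax]  ⊢ p2, p2⊥

Result: YES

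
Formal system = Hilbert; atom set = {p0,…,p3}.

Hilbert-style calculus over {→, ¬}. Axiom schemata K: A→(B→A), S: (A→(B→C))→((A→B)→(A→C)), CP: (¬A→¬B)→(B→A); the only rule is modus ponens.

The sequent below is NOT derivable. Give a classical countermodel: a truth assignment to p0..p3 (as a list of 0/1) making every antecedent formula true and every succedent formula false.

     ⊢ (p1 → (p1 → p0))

Enumerate valuations to refute Γ ⊢ Δ:
  v=0000: Γ:[] Δ:[(p1 → (p1 → p0))=T] refutes=False
  v=0001: Γ:[] Δ:[(p1 → (p1 → p0))=T] refutes=False
  v=0010: Γ:[] Δ:[(p1 → (p1 → p0))=T] refutes=False
  v=0011: Γ:[] Δ:[(p1 → (p1 → p0))=T] refutes=False
  v=0100: Γ:[] Δ:[(p1 → (p1 → p0))=F] refutes=True  ← countermodel

Result: [0, 1, 0, 0]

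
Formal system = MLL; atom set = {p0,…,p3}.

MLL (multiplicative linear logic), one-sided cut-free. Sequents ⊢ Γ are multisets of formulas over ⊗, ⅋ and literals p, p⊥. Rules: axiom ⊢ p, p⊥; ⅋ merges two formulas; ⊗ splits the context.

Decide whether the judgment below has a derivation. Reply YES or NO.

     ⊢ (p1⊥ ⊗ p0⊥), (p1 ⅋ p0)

Derivation trace:
[⅋]  ⊢ (p1⊥ ⊗ p0⊥), (p1 ⅋ p0)
  [⊗]  ⊢ p1, p0, (p1⊥ ⊗ p0⊥)
    [Ax]  ⊢ p1, p1⊥
    [Ax]  ⊢ p0, p0⊥

Result: YES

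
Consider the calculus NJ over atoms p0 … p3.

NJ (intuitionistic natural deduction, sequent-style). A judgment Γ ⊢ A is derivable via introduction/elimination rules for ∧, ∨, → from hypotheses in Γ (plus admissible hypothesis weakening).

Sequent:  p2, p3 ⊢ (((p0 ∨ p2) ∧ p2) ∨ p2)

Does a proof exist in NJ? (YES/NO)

Derivation trace:
[Wk] p2, p3 ⊢ (((p0 ∨ p2) ∧ p2) ∨ p2)
  [∨I₁] p2 ⊢ (((p0 ∨ p2) ∧ p2) ∨ p2)
    [∧I] p2 ⊢ ((p0 ∨ p2) ∧ p2)
      [∨I₂] p2 ⊢ (p0 ∨ p2)
        [Ax] p2 ⊢ p2
      [Ax] p2 ⊢ p2

Result: YES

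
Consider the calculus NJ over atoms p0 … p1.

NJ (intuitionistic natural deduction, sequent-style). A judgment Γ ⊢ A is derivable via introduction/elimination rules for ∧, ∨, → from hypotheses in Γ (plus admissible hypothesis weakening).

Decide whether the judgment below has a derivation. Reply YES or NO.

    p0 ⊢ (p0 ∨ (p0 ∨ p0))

Derivation trace:
[∨I₂] p0 ⊢ (p0 ∨ (p0 ∨ p0))
  [∨I₁] p0 ⊢ (p0 ∨ p0)
    [Ax] p0 ⊢ p0

Result: YES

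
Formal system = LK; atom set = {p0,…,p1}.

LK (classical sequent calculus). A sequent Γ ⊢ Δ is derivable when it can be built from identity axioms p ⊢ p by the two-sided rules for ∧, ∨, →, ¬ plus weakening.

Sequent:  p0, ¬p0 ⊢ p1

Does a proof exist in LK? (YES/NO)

Proof tree:
[WR] p0, ¬p0 ⊢ p1
  [¬L] p0, ¬p0 ⊢ 
    [Ax] p0 ⊢ p0

Result: YES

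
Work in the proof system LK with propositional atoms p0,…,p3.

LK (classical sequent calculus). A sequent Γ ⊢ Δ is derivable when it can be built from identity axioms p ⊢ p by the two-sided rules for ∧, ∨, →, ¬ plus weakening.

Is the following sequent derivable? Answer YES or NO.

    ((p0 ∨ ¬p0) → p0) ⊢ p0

Derivation trace:
[→L] ((p0 ∨ ¬p0) → p0) ⊢ p0
  [∨R]  ⊢ (p0 ∨ ¬p0)
    [¬R]  ⊢ p0, ¬p0
      [Ax] p0 ⊢ p0
  [Ax] p0 ⊢ p0

Result: YES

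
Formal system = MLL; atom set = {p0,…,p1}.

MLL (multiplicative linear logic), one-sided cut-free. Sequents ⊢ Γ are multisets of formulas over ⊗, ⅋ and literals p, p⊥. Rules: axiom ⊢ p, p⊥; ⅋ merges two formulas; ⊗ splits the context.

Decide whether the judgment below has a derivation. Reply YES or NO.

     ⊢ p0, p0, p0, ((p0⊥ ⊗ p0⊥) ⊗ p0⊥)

Proof tree:
[⊗]  ⊢ p0, p0, p0, ((p0⊥ ⊗ p0⊥) ⊗ p0⊥)
  [⊗]  ⊢ p0, p0, (p0⊥ ⊗ p0⊥)
    [Ax]  ⊢ p0, p0⊥
    [Ax]  ⊢ p0, p0⊥
  [Ax]  ⊢ p0, p0⊥

Result: YES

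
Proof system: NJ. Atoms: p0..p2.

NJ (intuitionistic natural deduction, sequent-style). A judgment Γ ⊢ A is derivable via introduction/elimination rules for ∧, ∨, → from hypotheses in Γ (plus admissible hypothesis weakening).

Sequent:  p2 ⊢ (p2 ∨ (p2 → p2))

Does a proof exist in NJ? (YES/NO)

Derivation trace:
[Wk] p2 ⊢ (p2 ∨ (p2 → p2))
  [∨I₂]  ⊢ (p2 ∨ (p2 → p2))
    [→I]  ⊢ (p2 → p2)
      [Ax] p2 ⊢ p2

Result: YES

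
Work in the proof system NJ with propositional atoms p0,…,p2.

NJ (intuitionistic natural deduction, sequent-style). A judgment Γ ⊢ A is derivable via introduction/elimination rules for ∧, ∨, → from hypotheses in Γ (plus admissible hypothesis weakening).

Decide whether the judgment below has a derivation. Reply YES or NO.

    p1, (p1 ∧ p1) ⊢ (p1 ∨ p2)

Proof tree:
[∨I₁] p1, (p1 ∧ p1) ⊢ (p1 ∨ p2)
  [Wk] p1, (p1 ∧ p1) ⊢ p1
    [Ax] p1 ⊢ p1

Result: YES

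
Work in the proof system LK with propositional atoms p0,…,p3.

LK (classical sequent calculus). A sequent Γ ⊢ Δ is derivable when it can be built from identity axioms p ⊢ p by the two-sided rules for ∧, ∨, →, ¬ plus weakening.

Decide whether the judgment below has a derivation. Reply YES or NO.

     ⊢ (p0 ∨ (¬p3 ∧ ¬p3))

Search for a countermodel by truth-table:
  v=0000: Γ:[] Δ:[(p0 ∨ (¬p3 ∧ ¬p3))=T] refutes=False
  v=0001: Γ:[] Δ:[(p0 ∨ (¬p3 ∧ ¬p3))=F] refutes=True  ← countermodel

Result: NO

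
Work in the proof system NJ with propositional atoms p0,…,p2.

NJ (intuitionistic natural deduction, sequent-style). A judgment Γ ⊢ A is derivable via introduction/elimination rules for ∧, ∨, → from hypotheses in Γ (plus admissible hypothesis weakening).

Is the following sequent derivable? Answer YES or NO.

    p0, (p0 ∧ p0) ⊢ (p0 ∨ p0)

Proof tree:
[∨I₂] p0, (p0 ∧ p0) ⊢ (p0 ∨ p0)
  [Wk] p0, (p0 ∧ p0) ⊢ p0
    [Ax] p0 ⊢ p0

Result: YES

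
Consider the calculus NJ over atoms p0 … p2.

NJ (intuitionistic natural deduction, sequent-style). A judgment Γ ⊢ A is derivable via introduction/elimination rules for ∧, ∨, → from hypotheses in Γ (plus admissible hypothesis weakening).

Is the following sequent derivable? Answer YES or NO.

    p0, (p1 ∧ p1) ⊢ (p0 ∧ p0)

Derivation trace:
[Wk] p0, (p1 ∧ p1) ⊢ (p0 ∧ p0)
  [∧I] p0 ⊢ (p0 ∧ p0)
    [Ax] p0 ⊢ p0
    [Ax] p0 ⊢ p0

Result: YES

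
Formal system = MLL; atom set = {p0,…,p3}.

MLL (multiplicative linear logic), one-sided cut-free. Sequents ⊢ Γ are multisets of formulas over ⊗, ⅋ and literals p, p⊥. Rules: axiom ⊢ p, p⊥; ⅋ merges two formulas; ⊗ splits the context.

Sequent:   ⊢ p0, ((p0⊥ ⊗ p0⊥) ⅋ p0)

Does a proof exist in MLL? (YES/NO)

Derivation trace:
[⅋]  ⊢ p0, ((p0⊥ ⊗ p0⊥) ⅋ p0)
  [⊗]  ⊢ p0, p0, (p0⊥ ⊗ p0⊥)
    [Ax]  ⊢ p0, p0⊥
    [Ax]  ⊢ p0, p0⊥

Result: YES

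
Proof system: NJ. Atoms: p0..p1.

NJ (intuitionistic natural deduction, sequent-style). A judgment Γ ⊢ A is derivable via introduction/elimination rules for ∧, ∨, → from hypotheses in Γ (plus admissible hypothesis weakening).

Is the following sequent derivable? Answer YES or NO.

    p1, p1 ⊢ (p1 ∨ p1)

Proof tree:
[∨I₁] p1, p1 ⊢ (p1 ∨ p1)
  [Wk] p1, p1 ⊢ p1
    [Ax] p1 ⊢ p1

Result: YES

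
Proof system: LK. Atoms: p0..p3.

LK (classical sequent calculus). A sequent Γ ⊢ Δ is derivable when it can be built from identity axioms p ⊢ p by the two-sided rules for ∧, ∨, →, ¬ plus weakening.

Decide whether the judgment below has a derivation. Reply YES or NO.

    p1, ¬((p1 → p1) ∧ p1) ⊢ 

Proof tree:
[¬L] p1, ¬((p1 → p1) ∧ p1) ⊢ 
  [∧R] p1 ⊢ ((p1 → p1) ∧ p1)
    [→R]  ⊢ (p1 → p1)
      [Ax] p1 ⊢ p1
    [Ax] p1 ⊢ p1

Result: YES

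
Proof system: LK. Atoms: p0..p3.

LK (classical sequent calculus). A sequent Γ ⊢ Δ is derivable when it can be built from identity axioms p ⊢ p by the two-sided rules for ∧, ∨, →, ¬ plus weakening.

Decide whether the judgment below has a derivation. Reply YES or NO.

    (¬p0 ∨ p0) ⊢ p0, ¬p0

Derivation trace:
[¬R] (¬p0 ∨ p0) ⊢ p0, ¬p0
  [∨L] p0, (¬p0 ∨ p0) ⊢ p0
    [¬L] p0, ¬p0 ⊢ 
      [Ax] p0 ⊢ p0
    [Ax] p0 ⊢ p0

Result: YES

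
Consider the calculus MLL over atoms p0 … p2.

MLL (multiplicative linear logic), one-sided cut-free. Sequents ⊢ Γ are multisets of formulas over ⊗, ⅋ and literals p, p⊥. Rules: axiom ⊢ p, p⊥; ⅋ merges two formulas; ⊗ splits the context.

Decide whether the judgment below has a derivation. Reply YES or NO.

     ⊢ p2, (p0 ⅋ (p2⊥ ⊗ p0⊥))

Derivation (root first):
[⅋]  ⊢ p2, (p0 ⅋ (p2⊥ ⊗ p0⊥))
  [⊗]  ⊢ p2, p0, (p2⊥ ⊗ p0⊥)
    [Ax]  ⊢ p2, p2⊥
    [Ax]  ⊢ p0, p0⊥

Result: YES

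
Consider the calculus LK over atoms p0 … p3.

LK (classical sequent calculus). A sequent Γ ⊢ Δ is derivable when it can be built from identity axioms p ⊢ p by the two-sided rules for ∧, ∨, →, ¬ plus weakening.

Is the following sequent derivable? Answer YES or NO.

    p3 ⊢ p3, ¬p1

Derivation trace:
[¬R] p3 ⊢ p3, ¬p1
  [WL] p3, p1 ⊢ p3
    [Ax] p3 ⊢ p3

Result: YES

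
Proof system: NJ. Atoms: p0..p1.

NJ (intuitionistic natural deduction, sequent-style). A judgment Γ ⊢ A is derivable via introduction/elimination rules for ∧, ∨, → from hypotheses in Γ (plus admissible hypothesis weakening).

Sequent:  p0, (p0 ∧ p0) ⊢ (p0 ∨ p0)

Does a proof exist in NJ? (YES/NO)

Derivation (root first):
[Wk] p0, (p0 ∧ p0) ⊢ (p0 ∨ p0)
  [∨I₂] p0 ⊢ (p0 ∨ p0)
    [Ax] p0 ⊢ p0

Result: YES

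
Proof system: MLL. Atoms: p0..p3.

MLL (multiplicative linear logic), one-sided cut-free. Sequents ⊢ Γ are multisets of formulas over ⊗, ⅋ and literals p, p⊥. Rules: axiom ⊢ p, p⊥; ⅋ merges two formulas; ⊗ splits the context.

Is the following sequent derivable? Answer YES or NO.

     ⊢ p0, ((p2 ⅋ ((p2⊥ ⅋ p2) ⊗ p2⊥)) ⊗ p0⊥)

Derivation trace:
[⊗]  ⊢ p0, ((p2 ⅋ ((p2⊥ ⅋ p2) ⊗ p2⊥)) ⊗ p0⊥)
  [⅋]  ⊢ (p2 ⅋ ((p2⊥ ⅋ p2) ⊗ p2⊥))
    [⊗]  ⊢ p2, ((p2⊥ ⅋ p2) ⊗ p2⊥)
      [⅋]  ⊢ (p2⊥ ⅋ p2)
        [Ax]  ⊢ p2, p2⊥
      [Ax]  ⊢ p2, p2⊥
  [Ax]  ⊢ p0, p0⊥

Result: YES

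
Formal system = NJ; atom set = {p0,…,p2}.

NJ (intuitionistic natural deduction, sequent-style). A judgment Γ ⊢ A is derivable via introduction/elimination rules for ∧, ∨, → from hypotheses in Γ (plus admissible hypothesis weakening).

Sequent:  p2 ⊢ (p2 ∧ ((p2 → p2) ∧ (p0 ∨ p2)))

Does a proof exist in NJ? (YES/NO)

Derivation (root first):
[∧I] p2 ⊢ (p2 ∧ ((p2 → p2) ∧ (p0 ∨ p2)))
  [Ax] p2 ⊢ p2
  [Wk] p2, p2 ⊢ ((p2 → p2) ∧ (p0 ∨ p2))
    [∧I] p2 ⊢ ((p2 → p2) ∧ (p0 ∨ p2))
      [→I]  ⊢ (p2 → p2)
        [Ax] p2 ⊢ p2
      [∨I₂] p2 ⊢ (p0 ∨ p2)
        [Ax] p2 ⊢ p2

Result: YES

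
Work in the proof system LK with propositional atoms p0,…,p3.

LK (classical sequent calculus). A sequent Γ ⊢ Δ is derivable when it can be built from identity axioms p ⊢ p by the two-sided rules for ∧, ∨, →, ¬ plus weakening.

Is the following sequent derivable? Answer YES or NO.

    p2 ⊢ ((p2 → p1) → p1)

Derivation trace:
[→R] p2 ⊢ ((p2 → p1) → p1)
  [→L] p2, (p2 → p1) ⊢ p1
    [Ax] p2 ⊢ p2
    [Ax] p1 ⊢ p1

Result: YES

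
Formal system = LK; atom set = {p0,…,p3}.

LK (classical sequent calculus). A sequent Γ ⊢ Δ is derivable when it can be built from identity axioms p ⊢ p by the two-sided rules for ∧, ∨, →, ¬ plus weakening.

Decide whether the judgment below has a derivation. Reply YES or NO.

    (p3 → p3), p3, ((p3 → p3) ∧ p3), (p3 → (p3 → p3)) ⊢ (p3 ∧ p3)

Derivation trace:
[→L] (p3 → p3), p3, ((p3 → p3) ∧ p3), (p3 → (p3 → p3)) ⊢ (p3 ∧ p3)
  [∧L] ((p3 → p3) ∧ p3) ⊢ p3
    [→L] p3, (p3 → p3) ⊢ p3
      [Ax] p3 ⊢ p3
      [Ax] p3 ⊢ p3
  [→L] (p3 → p3), p3, (p3 → p3) ⊢ (p3 ∧ p3)
    [→L] p3, (p3 → p3) ⊢ p3
      [Ax] p3 ⊢ p3
      [Ax] p3 ⊢ p3
    [∧R] (p3 → p3), p3 ⊢ (p3 ∧ p3)
      [→L] p3, (p3 → p3) ⊢ p3
        [Ax] p3 ⊢ p3
        [Ax] p3 ⊢ p3
      [→L] p3, (p3 → p3) ⊢ p3
        [Ax] p3 ⊢ p3
        [Ax] p3 ⊢ p3

Result: YES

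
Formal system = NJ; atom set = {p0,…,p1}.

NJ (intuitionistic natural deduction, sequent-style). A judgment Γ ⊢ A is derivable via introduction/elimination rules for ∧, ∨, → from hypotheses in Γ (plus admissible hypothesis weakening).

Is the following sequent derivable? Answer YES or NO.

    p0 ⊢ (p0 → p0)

Derivation trace:
[→I] p0 ⊢ (p0 → p0)
  [Wk] p0, p0 ⊢ p0
    [Ax] p0 ⊢ p0

Result: YES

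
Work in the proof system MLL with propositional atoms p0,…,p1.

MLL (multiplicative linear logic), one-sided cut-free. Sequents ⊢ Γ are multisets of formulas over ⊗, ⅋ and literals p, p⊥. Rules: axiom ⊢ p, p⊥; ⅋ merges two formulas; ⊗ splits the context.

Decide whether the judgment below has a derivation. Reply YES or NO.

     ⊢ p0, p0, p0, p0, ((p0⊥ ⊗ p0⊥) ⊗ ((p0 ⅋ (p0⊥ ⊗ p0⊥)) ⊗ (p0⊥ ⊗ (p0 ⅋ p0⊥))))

Derivation trace:
[⊗]  ⊢ p0, p0, p0, p0, ((p0⊥ ⊗ p0⊥) ⊗ ((p0 ⅋ (p0⊥ ⊗ p0⊥)) ⊗ (p0⊥ ⊗ (p0 ⅋ p0⊥))))
  [⊗]  ⊢ p0, p0, (p0⊥ ⊗ p0⊥)
    [Ax]  ⊢ p0, p0⊥
    [Ax]  ⊢ p0, p0⊥
  [⊗]  ⊢ p0, p0, ((p0 ⅋ (p0⊥ ⊗ p0⊥)) ⊗ (p0⊥ ⊗ (p0 ⅋ p0⊥)))
    [⅋]  ⊢ p0, (p0 ⅋ (p0⊥ ⊗ p0⊥))
      [⊗]  ⊢ p0, p0, (p0⊥ ⊗ p0⊥)
        [Ax]  ⊢ p0, p0⊥
        [Ax]  ⊢ p0, p0⊥
    [⊗]  ⊢ p0, (p0⊥ ⊗ (p0 ⅋ p0⊥))
      [Ax]  ⊢ p0, p0⊥
      [⅋]  ⊢ (p0 ⅋ p0⊥)
        [Ax]  ⊢ p0, p0⊥

Result: YES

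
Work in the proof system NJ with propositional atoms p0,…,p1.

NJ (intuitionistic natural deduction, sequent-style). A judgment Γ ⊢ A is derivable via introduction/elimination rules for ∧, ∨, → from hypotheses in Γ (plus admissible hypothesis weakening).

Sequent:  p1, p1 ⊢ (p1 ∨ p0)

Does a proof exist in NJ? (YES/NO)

Proof tree:
[∨I₁] p1, p1 ⊢ (p1 ∨ p0)
  [Wk] p1, p1 ⊢ p1
    [Ax] p1 ⊢ p1

Result: YES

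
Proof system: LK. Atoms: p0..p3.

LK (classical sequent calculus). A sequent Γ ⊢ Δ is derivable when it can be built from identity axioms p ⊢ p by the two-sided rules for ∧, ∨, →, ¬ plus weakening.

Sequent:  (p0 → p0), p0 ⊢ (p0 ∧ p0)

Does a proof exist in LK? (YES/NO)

Derivation (root first):
[∧R] (p0 → p0), p0 ⊢ (p0 ∧ p0)
  [→L] p0, (p0 → p0) ⊢ p0
    [Ax] p0 ⊢ p0
    [Ax] p0 ⊢ p0
  [Ax] p0 ⊢ p0

Result: YES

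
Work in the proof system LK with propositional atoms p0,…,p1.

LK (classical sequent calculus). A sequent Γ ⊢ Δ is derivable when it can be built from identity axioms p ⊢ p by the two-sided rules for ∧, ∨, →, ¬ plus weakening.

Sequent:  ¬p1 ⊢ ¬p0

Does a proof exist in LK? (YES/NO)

Search for a countermodel by truth-table:
  v=00: Γ:[¬p1=T] Δ:[¬p0=T] refutes=False
  v=01: Γ:[¬p1=F] Δ:[¬p0=T] refutes=False
  v=10: Γ:[¬p1=T] Δ:[¬p0=F] refutes=True  ← countermodel

Result: NO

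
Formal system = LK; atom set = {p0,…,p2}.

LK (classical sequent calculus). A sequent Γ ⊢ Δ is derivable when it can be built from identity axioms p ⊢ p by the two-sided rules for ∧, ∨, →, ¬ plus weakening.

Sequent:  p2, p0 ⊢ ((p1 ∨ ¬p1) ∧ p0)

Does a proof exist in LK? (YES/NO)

Derivation (root first):
[∧R] p2, p0 ⊢ ((p1 ∨ ¬p1) ∧ p0)
  [∨R] p2 ⊢ (p1 ∨ ¬p1)
    [WL] p2 ⊢ p1, ¬p1
      [¬R]  ⊢ p1, ¬p1
        [Ax] p1 ⊢ p1
  [Ax] p0 ⊢ p0

Result: YES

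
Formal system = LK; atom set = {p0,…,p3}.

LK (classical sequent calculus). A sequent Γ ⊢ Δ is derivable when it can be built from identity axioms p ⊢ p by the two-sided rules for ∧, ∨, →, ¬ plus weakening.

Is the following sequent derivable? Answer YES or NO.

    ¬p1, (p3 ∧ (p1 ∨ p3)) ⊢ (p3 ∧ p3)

Derivation trace:
[∧L] ¬p1, (p3 ∧ (p1 ∨ p3)) ⊢ (p3 ∧ p3)
  [∧R] ¬p1, (p1 ∨ p3), p3 ⊢ (p3 ∧ p3)
    [¬L] (p1 ∨ p3), ¬p1 ⊢ p3
      [∨L] (p1 ∨ p3) ⊢ p1, p3
        [Ax] p1 ⊢ p1
        [Ax] p3 ⊢ p3
    [Ax] p3 ⊢ p3

Result: YES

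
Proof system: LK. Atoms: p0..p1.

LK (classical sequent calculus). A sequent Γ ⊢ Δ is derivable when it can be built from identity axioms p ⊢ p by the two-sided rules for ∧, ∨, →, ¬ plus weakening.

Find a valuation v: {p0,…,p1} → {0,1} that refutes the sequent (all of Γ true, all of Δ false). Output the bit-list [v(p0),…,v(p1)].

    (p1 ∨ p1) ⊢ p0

Truth-table refutation:
  v=00: Γ:[(p1 ∨ p1)=F] Δ:[p0=F] refutes=False
  v=01: Γ:[(p1 ∨ p1)=T] Δ:[p0=F] refutes=True  ← countermodel

Result: [0, 1]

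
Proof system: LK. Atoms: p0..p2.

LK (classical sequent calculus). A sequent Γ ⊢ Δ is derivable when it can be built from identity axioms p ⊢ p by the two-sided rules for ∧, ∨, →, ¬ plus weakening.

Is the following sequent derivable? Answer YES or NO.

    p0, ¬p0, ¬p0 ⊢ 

Derivation trace:
[¬L] p0, ¬p0, ¬p0 ⊢ 
  [WR] p0, ¬p0 ⊢ p0
    [¬L] p0, ¬p0 ⊢ 
      [Ax] p0 ⊢ p0

Result: YES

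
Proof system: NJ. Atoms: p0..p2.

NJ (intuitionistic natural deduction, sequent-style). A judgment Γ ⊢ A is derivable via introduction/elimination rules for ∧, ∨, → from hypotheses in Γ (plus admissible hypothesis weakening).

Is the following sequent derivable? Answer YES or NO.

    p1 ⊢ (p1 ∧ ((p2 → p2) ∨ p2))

Proof tree:
[∧I] p1 ⊢ (p1 ∧ ((p2 → p2) ∨ p2))
  [Ax] p1 ⊢ p1
  [∨I₁]  ⊢ ((p2 → p2) ∨ p2)
    [→I]  ⊢ (p2 → p2)
      [Ax] p2 ⊢ p2

Result: YES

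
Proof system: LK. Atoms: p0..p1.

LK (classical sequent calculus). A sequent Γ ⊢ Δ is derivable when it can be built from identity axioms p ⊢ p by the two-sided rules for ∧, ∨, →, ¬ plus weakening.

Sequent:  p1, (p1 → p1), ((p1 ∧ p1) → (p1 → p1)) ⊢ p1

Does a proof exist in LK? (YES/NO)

Derivation trace:
[→L] p1, (p1 → p1), ((p1 ∧ p1) → (p1 → p1)) ⊢ p1
  [∧R] p1, (p1 → p1) ⊢ (p1 ∧ p1)
    [→L] p1, (p1 → p1) ⊢ p1
      [Ax] p1 ⊢ p1
      [Ax] p1 ⊢ p1
    [Ax] p1 ⊢ p1
  [→L] p1, (p1 → p1) ⊢ p1
    [Ax] p1 ⊢ p1
    [Ax] p1 ⊢ p1

Result: YES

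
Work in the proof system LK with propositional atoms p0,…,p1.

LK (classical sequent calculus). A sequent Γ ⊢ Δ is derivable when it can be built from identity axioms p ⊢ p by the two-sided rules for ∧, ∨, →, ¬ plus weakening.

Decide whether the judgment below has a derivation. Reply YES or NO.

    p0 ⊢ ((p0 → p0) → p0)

Proof tree:
[→R] p0 ⊢ ((p0 → p0) → p0)
  [→L] p0, (p0 → p0) ⊢ p0
    [Ax] p0 ⊢ p0
    [Ax] p0 ⊢ p0

Result: YES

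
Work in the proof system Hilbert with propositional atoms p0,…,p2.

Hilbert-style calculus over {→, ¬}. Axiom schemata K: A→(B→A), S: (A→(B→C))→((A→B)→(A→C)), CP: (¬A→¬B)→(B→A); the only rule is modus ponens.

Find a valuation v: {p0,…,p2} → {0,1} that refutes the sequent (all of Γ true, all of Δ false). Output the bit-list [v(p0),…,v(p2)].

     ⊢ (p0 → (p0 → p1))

Enumerate valuations to refute Γ ⊢ Δ:
  v=000: Γ:[] Δ:[(p0 → (p0 → p1))=T] refutes=False
  v=001: Γ:[] Δ:[(p0 → (p0 → p1))=T] refutes=False
  v=010: Γ:[] Δ:[(p0 → (p0 → p1))=T] refutes=False
  v=011: Γ:[] Δ:[(p0 → (p0 → p1))=T] refutes=False
  v=100: Γ:[] Δ:[(p0 → (p0 → p1))=F] refutes=True  ← countermodel

Result: [1, 0, 0]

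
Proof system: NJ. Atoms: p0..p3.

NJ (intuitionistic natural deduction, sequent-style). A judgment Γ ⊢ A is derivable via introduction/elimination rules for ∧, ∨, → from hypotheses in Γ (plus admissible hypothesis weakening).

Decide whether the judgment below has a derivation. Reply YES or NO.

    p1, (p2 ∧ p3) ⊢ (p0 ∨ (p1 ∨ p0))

Derivation (root first):
[∨I₂] p1, (p2 ∧ p3) ⊢ (p0 ∨ (p1 ∨ p0))
  [∨I₁] p1, (p2 ∧ p3) ⊢ (p1 ∨ p0)
    [Wk] p1, (p2 ∧ p3) ⊢ p1
      [Ax] p1 ⊢ p1

Result: YES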